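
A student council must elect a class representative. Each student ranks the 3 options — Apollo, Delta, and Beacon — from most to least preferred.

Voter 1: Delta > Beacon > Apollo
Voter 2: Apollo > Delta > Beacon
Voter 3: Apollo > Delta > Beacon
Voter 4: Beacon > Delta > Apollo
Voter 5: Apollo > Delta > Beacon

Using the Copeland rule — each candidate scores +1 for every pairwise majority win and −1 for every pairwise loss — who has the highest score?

Apollo

Pairwise results:
  Apollo vs Delta: Apollo wins 3–2.
  Apollo vs Beacon: Apollo wins 3–2.
  Delta vs Beacon: Delta wins 4–1.
Copeland scores (wins − losses):
  Apollo: 2 − 0 = 2
  Delta: 1 − 1 = 0
  Beacon: 0 − 2 = -2
Apollo has the best Copeland score.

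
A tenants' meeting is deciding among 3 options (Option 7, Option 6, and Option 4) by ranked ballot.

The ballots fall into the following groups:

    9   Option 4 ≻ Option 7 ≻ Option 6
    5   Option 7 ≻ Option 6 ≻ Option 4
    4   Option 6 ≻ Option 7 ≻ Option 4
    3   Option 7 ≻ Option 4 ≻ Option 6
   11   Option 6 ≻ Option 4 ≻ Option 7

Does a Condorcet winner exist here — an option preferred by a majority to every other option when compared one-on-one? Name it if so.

Head-to-head results (32 voters total):
Option 7 vs Option 6: Option 7 wins 17–15.
Option 7 vs Option 4: Option 4 wins 20–12.
Option 6 vs Option 4: Option 6 wins 20–12.
No candidate beats all others: Option 7 beats Option 6 beats Option 4 beats Option 7, a majority cycle.

No Condorcet winner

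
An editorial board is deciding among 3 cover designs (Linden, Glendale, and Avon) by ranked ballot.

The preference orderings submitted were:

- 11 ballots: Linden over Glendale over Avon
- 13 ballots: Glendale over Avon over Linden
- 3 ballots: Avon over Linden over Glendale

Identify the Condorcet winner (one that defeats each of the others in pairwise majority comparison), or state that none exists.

Head-to-head results (27 voters total):
Linden vs Glendale: Linden wins 14–13.
Linden vs Avon: Avon wins 16–11.
Glendale vs Avon: Glendale wins 24–3.
No candidate beats all others: Linden beats Glendale beats Avon beats Linden, a majority cycle.

There is no Condorcet winner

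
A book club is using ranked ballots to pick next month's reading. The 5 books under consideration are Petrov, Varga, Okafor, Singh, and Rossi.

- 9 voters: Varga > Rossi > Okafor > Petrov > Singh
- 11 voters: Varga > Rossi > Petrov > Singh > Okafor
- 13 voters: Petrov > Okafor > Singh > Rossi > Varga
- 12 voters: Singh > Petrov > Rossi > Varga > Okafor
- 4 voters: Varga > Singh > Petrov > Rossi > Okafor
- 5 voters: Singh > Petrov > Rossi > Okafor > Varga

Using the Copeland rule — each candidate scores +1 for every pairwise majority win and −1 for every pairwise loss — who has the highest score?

Petrov

Pairwise results:
  Petrov vs Varga: Petrov wins 30–24.
  Petrov vs Okafor: Petrov wins 45–9.
  Petrov vs Singh: Petrov wins 33–21.
  Petrov vs Rossi: Petrov wins 34–20.
  Varga vs Okafor: Varga wins 36–18.
  Varga vs Singh: Singh wins 30–24.
  Varga vs Rossi: Rossi wins 30–24.
  Okafor vs Singh: Singh wins 32–22.
  Okafor vs Rossi: Rossi wins 41–13.
  Singh vs Rossi: Singh wins 34–20.
Copeland scores (wins − losses):
  Petrov: 4 − 0 = 4
  Varga: 1 − 3 = -2
  Okafor: 0 − 4 = -4
  Singh: 3 − 1 = 2
  Rossi: 2 − 2 = 0
Petrov has the best Copeland score.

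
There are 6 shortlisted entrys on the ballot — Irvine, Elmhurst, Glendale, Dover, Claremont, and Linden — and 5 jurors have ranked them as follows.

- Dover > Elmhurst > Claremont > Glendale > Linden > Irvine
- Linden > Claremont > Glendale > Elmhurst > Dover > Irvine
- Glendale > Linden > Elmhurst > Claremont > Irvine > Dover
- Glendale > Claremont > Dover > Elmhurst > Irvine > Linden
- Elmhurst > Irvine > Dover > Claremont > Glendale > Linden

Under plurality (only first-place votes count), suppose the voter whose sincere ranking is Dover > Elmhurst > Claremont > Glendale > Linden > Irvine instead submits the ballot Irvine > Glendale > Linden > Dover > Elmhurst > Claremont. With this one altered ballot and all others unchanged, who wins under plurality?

Glendale

First-place totals with the altered ballot: Irvine 1, Elmhurst 1, Glendale 2, Dover 0, Claremont 0, Linden 1.
The winner is unchanged: still Glendale.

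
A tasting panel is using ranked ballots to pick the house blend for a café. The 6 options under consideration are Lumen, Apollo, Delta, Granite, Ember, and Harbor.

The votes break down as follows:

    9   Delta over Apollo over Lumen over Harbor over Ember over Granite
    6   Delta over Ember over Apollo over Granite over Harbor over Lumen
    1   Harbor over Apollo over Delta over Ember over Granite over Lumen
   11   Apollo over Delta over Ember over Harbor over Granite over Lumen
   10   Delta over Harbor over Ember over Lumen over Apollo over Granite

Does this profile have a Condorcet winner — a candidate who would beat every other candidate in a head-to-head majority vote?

Yes

Head-to-head results (37 voters total):
Lumen vs Apollo: Apollo wins 27–10.
Lumen vs Delta: Delta wins 37–0.
Lumen vs Granite: Lumen wins 19–18.
Lumen vs Ember: Ember wins 28–9.
Lumen vs Harbor: Harbor wins 28–9.
Apollo vs Delta: Delta wins 25–12.
Apollo vs Granite: Apollo wins 37–0.
Apollo vs Ember: Apollo wins 21–16.
Apollo vs Harbor: Apollo wins 26–11.
Delta vs Granite: Delta wins 37–0.
Delta vs Ember: Delta wins 37–0.
Delta vs Harbor: Delta wins 36–1.
Granite vs Ember: Ember wins 37–0.
Granite vs Harbor: Harbor wins 31–6.
Ember vs Harbor: Harbor wins 20–17.
Delta beats each rival — Lumen (37–0), Apollo (25–12), Granite (37–0), Ember (37–0), Harbor (36–1) — so Delta is the Condorcet winner.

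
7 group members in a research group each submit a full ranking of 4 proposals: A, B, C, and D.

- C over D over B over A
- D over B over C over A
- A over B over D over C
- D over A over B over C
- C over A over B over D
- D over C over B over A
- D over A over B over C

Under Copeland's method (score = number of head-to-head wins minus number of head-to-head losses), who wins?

Pairwise results:
  A vs B: A wins 4–3.
  A vs C: C wins 4–3.
  A vs D: D wins 5–2.
  B vs C: B wins 4–3.
  B vs D: D wins 5–2.
  C vs D: D wins 5–2.
Copeland scores (wins − losses):
  A: 1 − 2 = -1
  B: 1 − 2 = -1
  C: 1 − 2 = -1
  D: 3 − 0 = 3
D has the best Copeland score.

D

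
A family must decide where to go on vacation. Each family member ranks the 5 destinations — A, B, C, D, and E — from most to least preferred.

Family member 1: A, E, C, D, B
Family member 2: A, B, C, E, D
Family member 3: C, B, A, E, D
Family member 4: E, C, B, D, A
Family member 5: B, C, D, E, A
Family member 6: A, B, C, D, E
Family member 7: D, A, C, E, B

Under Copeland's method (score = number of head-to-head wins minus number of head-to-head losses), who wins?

Pairwise results:
  A vs B: A wins 4–3.
  A vs C: A wins 4–3.
  A vs D: A wins 4–3.
  A vs E: A wins 5–2.
  B vs C: C wins 4–3.
  B vs D: B wins 5–2.
  B vs E: B wins 4–3.
  C vs D: C wins 6–1.
  C vs E: C wins 5–2.
  D vs E: E wins 4–3.
Copeland scores (wins − losses):
  A: 4 − 0 = 4
  B: 2 − 2 = 0
  C: 3 − 1 = 2
  D: 0 − 4 = -4
  E: 1 − 3 = -2
A has the best Copeland score.

A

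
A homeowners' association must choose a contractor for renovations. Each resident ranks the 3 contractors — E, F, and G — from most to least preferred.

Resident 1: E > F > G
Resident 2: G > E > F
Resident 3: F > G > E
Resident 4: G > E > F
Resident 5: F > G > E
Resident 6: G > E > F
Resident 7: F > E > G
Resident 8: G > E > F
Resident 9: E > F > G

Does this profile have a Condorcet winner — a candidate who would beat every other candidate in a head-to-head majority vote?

Head-to-head results (9 voters total):
E vs F: E wins 6–3.
E vs G: G wins 6–3.
F vs G: F wins 5–4.
No candidate beats all others: E beats F beats G beats E, a majority cycle.

No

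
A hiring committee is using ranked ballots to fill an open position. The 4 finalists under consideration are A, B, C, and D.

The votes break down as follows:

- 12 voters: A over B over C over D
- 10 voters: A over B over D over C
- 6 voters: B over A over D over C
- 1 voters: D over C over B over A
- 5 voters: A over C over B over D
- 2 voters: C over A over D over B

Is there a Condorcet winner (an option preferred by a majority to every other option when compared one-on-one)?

Yes

Head-to-head results (36 voters total):
A vs B: A wins 29–7.
A vs C: A wins 33–3.
A vs D: A wins 35–1.
B vs C: B wins 28–8.
B vs D: B wins 33–3.
C vs D: C wins 19–17.
A beats each rival — B (29–7), C (33–3), D (35–1) — so A is the Condorcet winner.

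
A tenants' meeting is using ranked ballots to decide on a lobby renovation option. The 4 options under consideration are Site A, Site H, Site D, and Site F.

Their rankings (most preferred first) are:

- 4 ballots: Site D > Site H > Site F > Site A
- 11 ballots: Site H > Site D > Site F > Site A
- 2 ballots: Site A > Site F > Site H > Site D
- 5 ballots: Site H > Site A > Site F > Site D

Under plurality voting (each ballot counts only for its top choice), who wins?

First-place vote totals:
  Site A: 2
  Site H: 16
  Site D: 4
  Site F: 0
Site H has the most first-place votes.

Site H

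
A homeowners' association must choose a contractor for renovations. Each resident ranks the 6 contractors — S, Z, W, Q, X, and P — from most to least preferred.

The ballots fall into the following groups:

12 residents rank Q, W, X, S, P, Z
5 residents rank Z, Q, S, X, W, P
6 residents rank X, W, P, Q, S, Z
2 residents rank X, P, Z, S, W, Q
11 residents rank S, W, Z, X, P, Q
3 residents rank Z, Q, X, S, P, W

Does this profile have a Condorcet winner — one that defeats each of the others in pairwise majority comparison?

No

Head-to-head results (39 voters total):
S vs Z: S wins 29–10.
S vs W: S wins 21–18.
S vs Q: Q wins 26–13.
S vs X: X wins 23–16.
S vs P: S wins 31–8.
Z vs W: W wins 29–10.
Z vs Q: Z wins 21–18.
Z vs X: X wins 20–19.
Z vs P: P wins 20–19.
W vs Q: Q wins 20–19.
W vs X: W wins 23–16.
W vs P: W wins 34–5.
Q vs X: Q wins 20–19.
Q vs P: Q wins 20–19.
X vs P: X wins 39–0.
No candidate beats all others: S beats Z beats Q beats S, a majority cycle.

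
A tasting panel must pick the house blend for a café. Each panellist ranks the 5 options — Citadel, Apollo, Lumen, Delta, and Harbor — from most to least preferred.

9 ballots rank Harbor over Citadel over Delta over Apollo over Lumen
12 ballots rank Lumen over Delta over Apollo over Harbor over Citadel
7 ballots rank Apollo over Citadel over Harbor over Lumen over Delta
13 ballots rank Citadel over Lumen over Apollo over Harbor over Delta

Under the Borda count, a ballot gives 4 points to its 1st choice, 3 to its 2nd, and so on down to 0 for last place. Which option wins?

Borda scores:
  Citadel: 9·3 + 12·0 + 7·3 + 13·4 = 100
  Apollo: 9·1 + 12·2 + 7·4 + 13·2 = 87
  Lumen: 9·0 + 12·4 + 7·1 + 13·3 = 94
  Delta: 9·2 + 12·3 + 7·0 + 13·0 = 54
  Harbor: 9·4 + 12·1 + 7·2 + 13·1 = 75
Citadel has the highest total.

Citadel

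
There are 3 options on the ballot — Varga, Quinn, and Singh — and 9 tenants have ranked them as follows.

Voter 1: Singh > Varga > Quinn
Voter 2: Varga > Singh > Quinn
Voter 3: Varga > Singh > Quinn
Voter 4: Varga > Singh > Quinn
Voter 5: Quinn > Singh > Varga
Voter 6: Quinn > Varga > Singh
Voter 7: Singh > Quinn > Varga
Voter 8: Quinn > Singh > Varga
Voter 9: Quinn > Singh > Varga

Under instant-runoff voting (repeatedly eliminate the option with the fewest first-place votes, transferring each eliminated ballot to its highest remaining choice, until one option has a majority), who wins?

Quinn

Round 1: Quinn 4, Varga 3, Singh 2. Singh has the fewest and is eliminated.
Round 2: Quinn 5, Varga 4. Quinn has a majority.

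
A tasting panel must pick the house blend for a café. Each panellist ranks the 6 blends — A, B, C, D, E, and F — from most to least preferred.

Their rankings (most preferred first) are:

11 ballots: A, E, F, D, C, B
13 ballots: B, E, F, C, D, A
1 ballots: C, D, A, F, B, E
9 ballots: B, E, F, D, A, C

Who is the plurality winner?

B

First-place vote totals:
  A: 11
  B: 22
  C: 1
  D: 0
  E: 0
  F: 0
B has the most first-place votes.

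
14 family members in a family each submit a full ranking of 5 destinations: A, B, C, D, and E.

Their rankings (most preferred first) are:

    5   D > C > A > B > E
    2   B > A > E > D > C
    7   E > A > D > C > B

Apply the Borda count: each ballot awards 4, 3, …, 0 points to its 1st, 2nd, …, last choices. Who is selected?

A

Borda scores:
  A: 5·2 + 2·3 + 7·3 = 37
  B: 5·1 + 2·4 + 7·0 = 13
  C: 5·3 + 2·0 + 7·1 = 22
  D: 5·4 + 2·1 + 7·2 = 36
  E: 5·0 + 2·2 + 7·4 = 32
A has the highest total.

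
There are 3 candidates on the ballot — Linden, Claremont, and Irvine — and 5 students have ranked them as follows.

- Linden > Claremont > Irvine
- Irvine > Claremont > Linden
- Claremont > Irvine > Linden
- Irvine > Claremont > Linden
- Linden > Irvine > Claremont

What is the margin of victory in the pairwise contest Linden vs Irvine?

1

Ballots ranking Linden above Irvine: 2.
Ballots ranking Irvine above Linden: 3.
Irvine wins 3–2, a margin of 1.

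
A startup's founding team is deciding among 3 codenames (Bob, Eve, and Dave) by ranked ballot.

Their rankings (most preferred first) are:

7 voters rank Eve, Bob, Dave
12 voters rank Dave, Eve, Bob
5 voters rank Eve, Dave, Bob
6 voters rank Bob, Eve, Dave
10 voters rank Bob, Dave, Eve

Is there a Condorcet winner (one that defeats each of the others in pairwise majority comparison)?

Head-to-head results (40 voters total):
Bob vs Eve: Eve wins 24–16.
Bob vs Dave: Bob wins 23–17.
Eve vs Dave: Dave wins 22–18.
No candidate beats all others: Bob beats Dave beats Eve beats Bob, a majority cycle.

No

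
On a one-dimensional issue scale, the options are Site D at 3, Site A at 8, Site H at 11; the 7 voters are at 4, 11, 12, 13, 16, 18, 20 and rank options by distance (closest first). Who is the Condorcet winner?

Site H

With single-peaked preferences on a line, the Condorcet winner is the candidate closest to the median voter.
The median voter (position 13) is closest to Site H at 11.
Check: Site H vs Site A — voters closer to Site H: 6 of 7.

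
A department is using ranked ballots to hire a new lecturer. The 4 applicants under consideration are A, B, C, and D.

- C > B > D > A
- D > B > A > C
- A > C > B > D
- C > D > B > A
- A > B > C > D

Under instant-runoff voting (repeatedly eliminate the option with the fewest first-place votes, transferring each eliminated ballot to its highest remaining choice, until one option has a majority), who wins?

Round 1: A 2, C 2, D 1, B 0. B has the fewest and is eliminated.
Round 2: A 2, C 2, D 1. D has the fewest and is eliminated.
Round 3: A 3, C 2. A has a majority.

A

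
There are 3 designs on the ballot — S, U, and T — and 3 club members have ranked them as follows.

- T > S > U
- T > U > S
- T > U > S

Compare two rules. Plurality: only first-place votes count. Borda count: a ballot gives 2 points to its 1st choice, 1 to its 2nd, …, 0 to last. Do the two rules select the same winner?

Yes

Plurality first-place counts: S 0, U 0, T 3 → T.
Borda totals: S 1, U 2, T 6 → T.
The two rules agree on T.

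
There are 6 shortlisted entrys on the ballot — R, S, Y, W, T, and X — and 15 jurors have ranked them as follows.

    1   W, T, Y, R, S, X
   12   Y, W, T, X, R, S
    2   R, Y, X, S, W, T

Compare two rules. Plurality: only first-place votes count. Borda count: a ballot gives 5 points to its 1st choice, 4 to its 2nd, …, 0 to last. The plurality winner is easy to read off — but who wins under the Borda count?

Plurality first-place counts: R 2, S 0, Y 12, W 1, T 0, X 0 → Y.
Borda totals: R 24, S 5, Y 71, W 55, T 40, X 30 → Y.

Y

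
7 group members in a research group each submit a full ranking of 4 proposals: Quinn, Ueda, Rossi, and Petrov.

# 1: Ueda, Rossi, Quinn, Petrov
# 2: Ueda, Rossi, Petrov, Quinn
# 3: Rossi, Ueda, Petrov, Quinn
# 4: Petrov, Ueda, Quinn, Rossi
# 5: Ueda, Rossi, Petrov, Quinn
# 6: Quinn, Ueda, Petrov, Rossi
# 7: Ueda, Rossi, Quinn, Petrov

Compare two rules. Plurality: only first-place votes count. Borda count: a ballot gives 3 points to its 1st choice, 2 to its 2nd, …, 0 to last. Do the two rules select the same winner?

Yes

Plurality first-place counts: Quinn 1, Ueda 4, Rossi 1, Petrov 1 → Ueda.
Borda totals: Quinn 6, Ueda 18, Rossi 11, Petrov 7 → Ueda.
The two rules agree on Ueda.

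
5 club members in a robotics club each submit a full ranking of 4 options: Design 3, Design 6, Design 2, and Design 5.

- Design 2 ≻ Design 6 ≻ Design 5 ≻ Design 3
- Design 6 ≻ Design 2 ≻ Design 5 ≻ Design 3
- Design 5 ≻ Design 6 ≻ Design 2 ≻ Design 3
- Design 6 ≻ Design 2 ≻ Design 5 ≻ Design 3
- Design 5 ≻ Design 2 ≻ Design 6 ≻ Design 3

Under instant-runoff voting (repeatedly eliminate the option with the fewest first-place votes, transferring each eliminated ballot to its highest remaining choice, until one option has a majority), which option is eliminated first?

Design 3

Round 1: Design 6 2, Design 5 2, Design 2 1, Design 3 0. Design 3 has the fewest and is eliminated.
Round 2: Design 6 2, Design 5 2, Design 2 1. Design 2 has the fewest and is eliminated.
Round 3: Design 6 3, Design 5 2. Design 6 has a majority.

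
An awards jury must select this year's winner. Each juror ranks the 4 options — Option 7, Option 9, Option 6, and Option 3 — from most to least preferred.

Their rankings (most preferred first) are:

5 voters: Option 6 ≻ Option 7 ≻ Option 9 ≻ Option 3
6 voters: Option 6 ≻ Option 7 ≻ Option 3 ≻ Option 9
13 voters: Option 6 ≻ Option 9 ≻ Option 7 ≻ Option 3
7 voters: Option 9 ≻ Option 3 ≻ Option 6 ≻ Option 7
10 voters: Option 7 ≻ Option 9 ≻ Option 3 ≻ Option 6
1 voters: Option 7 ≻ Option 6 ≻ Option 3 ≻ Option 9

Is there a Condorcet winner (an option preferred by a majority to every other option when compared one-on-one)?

Head-to-head results (42 voters total):
Option 7 vs Option 9: Option 7 wins 22–20.
Option 7 vs Option 6: Option 6 wins 31–11.
Option 7 vs Option 3: Option 7 wins 35–7.
Option 9 vs Option 6: Option 6 wins 25–17.
Option 9 vs Option 3: Option 9 wins 35–7.
Option 6 vs Option 3: Option 6 wins 25–17.
Option 6 beats each rival — Option 7 (31–11), Option 9 (25–17), Option 3 (25–17) — so Option 6 is the Condorcet winner.

Yes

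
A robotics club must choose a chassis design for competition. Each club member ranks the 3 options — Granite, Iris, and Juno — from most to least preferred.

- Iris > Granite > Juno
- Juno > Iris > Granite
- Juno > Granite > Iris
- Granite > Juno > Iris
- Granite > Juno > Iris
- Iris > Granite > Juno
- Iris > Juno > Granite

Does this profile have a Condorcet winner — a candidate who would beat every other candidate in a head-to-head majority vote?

Head-to-head results (7 voters total):
Granite vs Iris: Iris wins 4–3.
Granite vs Juno: Granite wins 4–3.
Iris vs Juno: Juno wins 4–3.
No candidate beats all others: Granite beats Juno beats Iris beats Granite, a majority cycle.

No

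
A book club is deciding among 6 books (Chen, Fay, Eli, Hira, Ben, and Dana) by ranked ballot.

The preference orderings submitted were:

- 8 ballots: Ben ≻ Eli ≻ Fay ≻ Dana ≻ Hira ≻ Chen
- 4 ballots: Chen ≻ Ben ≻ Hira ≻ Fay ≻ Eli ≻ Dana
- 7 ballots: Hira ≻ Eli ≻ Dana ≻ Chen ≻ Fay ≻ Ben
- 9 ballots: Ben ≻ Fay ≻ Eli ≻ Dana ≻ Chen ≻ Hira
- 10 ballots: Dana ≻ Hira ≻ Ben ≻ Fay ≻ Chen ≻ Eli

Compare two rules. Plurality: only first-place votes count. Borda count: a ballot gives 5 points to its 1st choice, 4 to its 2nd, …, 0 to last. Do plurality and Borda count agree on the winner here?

Yes

Plurality first-place counts: Chen 4, Fay 0, Eli 0, Hira 7, Ben 17, Dana 10 → Ben.
Borda totals: Chen 53, Fay 95, Eli 91, Hira 95, Ben 131, Dana 105 → Ben.
The two rules agree on Ben.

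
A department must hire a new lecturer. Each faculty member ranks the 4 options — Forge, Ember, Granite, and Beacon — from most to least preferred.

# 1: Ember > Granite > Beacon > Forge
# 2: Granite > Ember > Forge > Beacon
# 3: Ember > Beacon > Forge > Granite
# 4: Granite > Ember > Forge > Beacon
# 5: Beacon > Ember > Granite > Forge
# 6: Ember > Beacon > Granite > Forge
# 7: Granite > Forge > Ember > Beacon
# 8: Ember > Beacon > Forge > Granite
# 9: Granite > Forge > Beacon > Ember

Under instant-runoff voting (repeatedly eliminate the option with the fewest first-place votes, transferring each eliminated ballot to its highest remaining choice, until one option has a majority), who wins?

Round 1: Ember 4, Granite 4, Beacon 1, Forge 0. Forge has the fewest and is eliminated.
Round 2: Ember 4, Granite 4, Beacon 1. Beacon has the fewest and is eliminated.
Round 3: Ember 5, Granite 4. Ember has a majority.

Ember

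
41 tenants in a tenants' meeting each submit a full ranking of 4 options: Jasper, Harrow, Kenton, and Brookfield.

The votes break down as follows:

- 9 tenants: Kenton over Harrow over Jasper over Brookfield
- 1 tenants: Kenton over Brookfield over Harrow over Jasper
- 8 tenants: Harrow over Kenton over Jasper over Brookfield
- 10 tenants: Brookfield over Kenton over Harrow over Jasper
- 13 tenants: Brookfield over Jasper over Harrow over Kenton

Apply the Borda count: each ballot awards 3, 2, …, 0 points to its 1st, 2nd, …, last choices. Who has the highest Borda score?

Borda scores:
  Jasper: 9·1 + 0 + 8·1 + 10·0 + 13·2 = 43
  Harrow: 9·2 + 1 + 8·3 + 10·1 + 13·1 = 66
  Kenton: 9·3 + 3 + 8·2 + 10·2 + 13·0 = 66
  Brookfield: 9·0 + 2 + 8·0 + 10·3 + 13·3 = 71
Brookfield has the highest total.

Brookfield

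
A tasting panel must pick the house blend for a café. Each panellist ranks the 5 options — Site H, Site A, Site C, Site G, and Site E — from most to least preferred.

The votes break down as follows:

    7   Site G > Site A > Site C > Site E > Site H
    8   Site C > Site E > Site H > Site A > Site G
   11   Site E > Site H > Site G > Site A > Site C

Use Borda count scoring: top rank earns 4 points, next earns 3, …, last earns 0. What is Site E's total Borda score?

Borda scores:
  Site H: 7·0 + 8·2 + 11·3 = 49
  Site A: 7·3 + 8·1 + 11·1 = 40
  Site C: 7·2 + 8·4 + 11·0 = 46
  Site G: 7·4 + 8·0 + 11·2 = 50
  Site E: 7·1 + 8·3 + 11·4 = 75

75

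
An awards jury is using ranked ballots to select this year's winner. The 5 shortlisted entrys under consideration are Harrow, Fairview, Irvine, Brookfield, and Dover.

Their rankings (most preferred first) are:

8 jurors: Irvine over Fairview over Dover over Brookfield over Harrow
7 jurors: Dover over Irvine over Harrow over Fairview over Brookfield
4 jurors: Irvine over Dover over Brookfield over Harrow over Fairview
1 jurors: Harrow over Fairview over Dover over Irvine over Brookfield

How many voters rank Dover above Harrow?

19

Ballots ranking Dover above Harrow: 8+7+4 = 19.
Ballots ranking Harrow above Dover: 1.
So 19 of 20 voters prefer Dover to Harrow.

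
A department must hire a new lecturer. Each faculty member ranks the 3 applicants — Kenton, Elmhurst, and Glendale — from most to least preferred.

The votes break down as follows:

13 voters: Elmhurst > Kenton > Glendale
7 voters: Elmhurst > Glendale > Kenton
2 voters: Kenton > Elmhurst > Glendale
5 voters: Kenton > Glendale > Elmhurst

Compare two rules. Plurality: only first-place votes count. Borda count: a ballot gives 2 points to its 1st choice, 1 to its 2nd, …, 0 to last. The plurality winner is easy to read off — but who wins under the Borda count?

Plurality first-place counts: Kenton 7, Elmhurst 20, Glendale 0 → Elmhurst.
Borda totals: Kenton 27, Elmhurst 42, Glendale 12 → Elmhurst.

Elmhurst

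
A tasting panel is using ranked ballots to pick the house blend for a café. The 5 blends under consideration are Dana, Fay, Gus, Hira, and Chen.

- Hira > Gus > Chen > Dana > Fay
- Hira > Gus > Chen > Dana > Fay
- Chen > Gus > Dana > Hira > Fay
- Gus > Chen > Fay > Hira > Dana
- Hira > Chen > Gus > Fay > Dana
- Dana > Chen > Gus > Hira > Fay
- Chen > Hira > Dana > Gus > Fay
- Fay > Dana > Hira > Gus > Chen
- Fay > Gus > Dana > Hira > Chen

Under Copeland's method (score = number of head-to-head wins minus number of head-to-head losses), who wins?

Pairwise results:
  Dana vs Fay: Dana wins 5–4.
  Dana vs Gus: Gus wins 6–3.
  Dana vs Hira: Hira wins 5–4.
  Dana vs Chen: Chen wins 6–3.
  Fay vs Gus: Gus wins 7–2.
  Fay vs Hira: Hira wins 6–3.
  Fay vs Chen: Chen wins 7–2.
  Gus vs Hira: Hira wins 5–4.
  Gus vs Chen: Gus wins 5–4.
  Hira vs Chen: Hira wins 5–4.
Copeland scores (wins − losses):
  Dana: 1 − 3 = -2
  Fay: 0 − 4 = -4
  Gus: 3 − 1 = 2
  Hira: 4 − 0 = 4
  Chen: 2 − 2 = 0
Hira has the best Copeland score.

Hira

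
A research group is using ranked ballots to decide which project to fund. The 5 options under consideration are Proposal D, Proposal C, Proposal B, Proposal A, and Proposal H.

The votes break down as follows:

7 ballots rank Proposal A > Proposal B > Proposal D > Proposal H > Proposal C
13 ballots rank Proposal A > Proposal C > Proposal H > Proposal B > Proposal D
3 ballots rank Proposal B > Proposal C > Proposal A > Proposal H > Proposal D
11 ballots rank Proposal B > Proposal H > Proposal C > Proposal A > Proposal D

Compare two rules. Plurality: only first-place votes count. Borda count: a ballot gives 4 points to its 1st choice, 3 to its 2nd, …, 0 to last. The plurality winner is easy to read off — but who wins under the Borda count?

Proposal A

Plurality first-place counts: Proposal D 0, Proposal C 0, Proposal B 14, Proposal A 20, Proposal H 0 → Proposal A.
Borda totals: Proposal D 14, Proposal C 70, Proposal B 90, Proposal A 97, Proposal H 69 → Proposal A.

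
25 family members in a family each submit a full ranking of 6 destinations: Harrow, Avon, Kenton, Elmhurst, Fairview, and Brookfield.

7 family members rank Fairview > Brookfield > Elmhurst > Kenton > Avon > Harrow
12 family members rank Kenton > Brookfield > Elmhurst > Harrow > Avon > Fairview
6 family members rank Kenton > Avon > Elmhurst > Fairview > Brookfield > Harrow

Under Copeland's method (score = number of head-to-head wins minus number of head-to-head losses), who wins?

Pairwise results:
  Harrow vs Avon: Avon wins 13–12.
  Harrow vs Kenton: Kenton wins 25–0.
  Harrow vs Elmhurst: Elmhurst wins 25–0.
  Harrow vs Fairview: Fairview wins 13–12.
  Harrow vs Brookfield: Brookfield wins 25–0.
  Avon vs Kenton: Kenton wins 25–0.
  Avon vs Elmhurst: Elmhurst wins 19–6.
  Avon vs Fairview: Avon wins 18–7.
  Avon vs Brookfield: Brookfield wins 19–6.
  Kenton vs Elmhurst: Kenton wins 18–7.
  Kenton vs Fairview: Kenton wins 18–7.
  Kenton vs Brookfield: Kenton wins 18–7.
  Elmhurst vs Fairview: Elmhurst wins 18–7.
  Elmhurst vs Brookfield: Brookfield wins 19–6.
  Fairview vs Brookfield: Fairview wins 13–12.
Copeland scores (wins − losses):
  Harrow: 0 − 5 = -5
  Avon: 2 − 3 = -1
  Kenton: 5 − 0 = 5
  Elmhurst: 3 − 2 = 1
  Fairview: 2 − 3 = -1
  Brookfield: 3 − 2 = 1
Kenton has the best Copeland score.

Kenton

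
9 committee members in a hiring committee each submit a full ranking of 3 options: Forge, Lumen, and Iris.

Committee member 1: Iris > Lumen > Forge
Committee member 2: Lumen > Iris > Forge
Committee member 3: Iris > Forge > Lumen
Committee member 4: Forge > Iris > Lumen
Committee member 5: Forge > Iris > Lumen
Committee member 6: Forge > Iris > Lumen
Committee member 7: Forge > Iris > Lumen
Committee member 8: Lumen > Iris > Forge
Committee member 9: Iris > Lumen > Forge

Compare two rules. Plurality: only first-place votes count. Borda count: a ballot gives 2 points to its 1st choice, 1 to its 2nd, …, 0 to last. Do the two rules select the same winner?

No

Plurality first-place counts: Forge 4, Lumen 2, Iris 3 → Forge.
Borda totals: Forge 9, Lumen 6, Iris 12 → Iris.
The two rules disagree: plurality picks Forge, Borda picks Iris.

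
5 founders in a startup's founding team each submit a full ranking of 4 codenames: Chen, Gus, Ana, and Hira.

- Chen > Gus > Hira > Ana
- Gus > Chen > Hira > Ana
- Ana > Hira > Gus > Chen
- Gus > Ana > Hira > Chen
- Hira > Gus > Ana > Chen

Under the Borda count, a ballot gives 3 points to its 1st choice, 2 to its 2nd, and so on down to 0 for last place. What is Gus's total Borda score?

11

Borda scores:
  Chen: 3 + 2 + 0 + 0 + 0 = 5
  Gus: 2 + 3 + 1 + 3 + 2 = 11
  Ana: 0 + 0 + 3 + 2 + 1 = 6
  Hira: 1 + 1 + 2 + 1 + 3 = 8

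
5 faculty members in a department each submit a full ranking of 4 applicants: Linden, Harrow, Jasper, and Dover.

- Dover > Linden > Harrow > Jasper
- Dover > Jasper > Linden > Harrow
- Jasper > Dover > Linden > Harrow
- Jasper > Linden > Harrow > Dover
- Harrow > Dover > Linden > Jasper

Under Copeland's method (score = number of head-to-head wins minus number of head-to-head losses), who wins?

Pairwise results:
  Linden vs Harrow: Linden wins 4–1.
  Linden vs Jasper: Jasper wins 3–2.
  Linden vs Dover: Dover wins 4–1.
  Harrow vs Jasper: Jasper wins 3–2.
  Harrow vs Dover: Dover wins 3–2.
  Jasper vs Dover: Dover wins 3–2.
Copeland scores (wins − losses):
  Linden: 1 − 2 = -1
  Harrow: 0 − 3 = -3
  Jasper: 2 − 1 = 1
  Dover: 3 − 0 = 3
Dover has the best Copeland score.

Dover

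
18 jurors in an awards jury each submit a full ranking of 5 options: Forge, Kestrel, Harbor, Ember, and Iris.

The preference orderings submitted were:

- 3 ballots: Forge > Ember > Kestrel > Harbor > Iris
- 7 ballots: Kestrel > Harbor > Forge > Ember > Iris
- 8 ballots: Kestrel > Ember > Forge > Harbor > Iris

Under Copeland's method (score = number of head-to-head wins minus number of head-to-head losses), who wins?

Kestrel

Pairwise results:
  Forge vs Kestrel: Kestrel wins 15–3.
  Forge vs Harbor: Forge wins 11–7.
  Forge vs Ember: Forge wins 10–8.
  Forge vs Iris: Forge wins 18–0.
  Kestrel vs Harbor: Kestrel wins 18–0.
  Kestrel vs Ember: Kestrel wins 15–3.
  Kestrel vs Iris: Kestrel wins 18–0.
  Harbor vs Ember: Ember wins 11–7.
  Harbor vs Iris: Harbor wins 18–0.
  Ember vs Iris: Ember wins 18–0.
Copeland scores (wins − losses):
  Forge: 3 − 1 = 2
  Kestrel: 4 − 0 = 4
  Harbor: 1 − 3 = -2
  Ember: 2 − 2 = 0
  Iris: 0 − 4 = -4
Kestrel has the best Copeland score.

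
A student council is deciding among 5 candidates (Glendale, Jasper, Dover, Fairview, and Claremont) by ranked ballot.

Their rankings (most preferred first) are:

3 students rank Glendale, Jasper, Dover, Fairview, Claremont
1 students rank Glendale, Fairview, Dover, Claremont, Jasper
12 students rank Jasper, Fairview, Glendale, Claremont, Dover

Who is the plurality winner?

First-place vote totals:
  Glendale: 4
  Jasper: 12
  Dover: 0
  Fairview: 0
  Claremont: 0
Jasper has the most first-place votes.

Jasper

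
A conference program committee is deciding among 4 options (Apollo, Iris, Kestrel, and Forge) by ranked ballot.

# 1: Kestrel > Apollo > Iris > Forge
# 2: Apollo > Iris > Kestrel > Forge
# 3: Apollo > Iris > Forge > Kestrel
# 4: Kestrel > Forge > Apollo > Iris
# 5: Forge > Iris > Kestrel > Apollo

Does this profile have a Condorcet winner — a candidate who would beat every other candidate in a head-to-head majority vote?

No

Head-to-head results (5 voters total):
Apollo vs Iris: Apollo wins 4–1.
Apollo vs Kestrel: Kestrel wins 3–2.
Apollo vs Forge: Apollo wins 3–2.
Iris vs Kestrel: Iris wins 3–2.
Iris vs Forge: Iris wins 3–2.
Kestrel vs Forge: Kestrel wins 3–2.
No candidate beats all others: Apollo beats Iris beats Kestrel beats Apollo, a majority cycle.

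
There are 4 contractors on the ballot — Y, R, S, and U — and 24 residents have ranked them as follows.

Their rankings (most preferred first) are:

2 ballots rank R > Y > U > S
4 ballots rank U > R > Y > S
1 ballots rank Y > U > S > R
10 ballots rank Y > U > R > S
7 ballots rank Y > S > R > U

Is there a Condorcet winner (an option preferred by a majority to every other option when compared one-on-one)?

Yes

Head-to-head results (24 voters total):
Y vs R: Y wins 18–6.
Y vs S: Y wins 24–0.
Y vs U: Y wins 20–4.
R vs S: R wins 16–8.
R vs U: U wins 15–9.
S vs U: U wins 17–7.
Y beats each rival — R (18–6), S (24–0), U (20–4) — so Y is the Condorcet winner.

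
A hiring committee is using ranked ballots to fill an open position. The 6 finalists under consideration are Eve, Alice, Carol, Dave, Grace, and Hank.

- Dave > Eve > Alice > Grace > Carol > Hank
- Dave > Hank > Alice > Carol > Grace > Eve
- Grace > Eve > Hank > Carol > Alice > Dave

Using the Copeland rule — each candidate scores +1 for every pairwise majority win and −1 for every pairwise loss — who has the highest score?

Dave

Pairwise results:
  Eve vs Alice: Eve wins 2–1.
  Eve vs Carol: Eve wins 2–1.
  Eve vs Dave: Dave wins 2–1.
  Eve vs Grace: Grace wins 2–1.
  Eve vs Hank: Eve wins 2–1.
  Alice vs Carol: Alice wins 2–1.
  Alice vs Dave: Dave wins 2–1.
  Alice vs Grace: Alice wins 2–1.
  Alice vs Hank: Hank wins 2–1.
  Carol vs Dave: Dave wins 2–1.
  Carol vs Grace: Grace wins 2–1.
  Carol vs Hank: Hank wins 2–1.
  Dave vs Grace: Dave wins 2–1.
  Dave vs Hank: Dave wins 2–1.
  Grace vs Hank: Grace wins 2–1.
Copeland scores (wins − losses):
  Eve: 3 − 2 = 1
  Alice: 2 − 3 = -1
  Carol: 0 − 5 = -5
  Dave: 5 − 0 = 5
  Grace: 3 − 2 = 1
  Hank: 2 − 3 = -1
Dave has the best Copeland score.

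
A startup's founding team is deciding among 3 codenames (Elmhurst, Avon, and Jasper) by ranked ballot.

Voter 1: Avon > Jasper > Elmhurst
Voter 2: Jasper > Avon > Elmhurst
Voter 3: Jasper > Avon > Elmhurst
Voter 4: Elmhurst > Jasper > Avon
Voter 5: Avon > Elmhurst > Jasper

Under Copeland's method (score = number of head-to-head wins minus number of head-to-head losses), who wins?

Pairwise results:
  Elmhurst vs Avon: Avon wins 4–1.
  Elmhurst vs Jasper: Jasper wins 3–2.
  Avon vs Jasper: Jasper wins 3–2.
Copeland scores (wins − losses):
  Elmhurst: 0 − 2 = -2
  Avon: 1 − 1 = 0
  Jasper: 2 − 0 = 2
Jasper has the best Copeland score.

Jasper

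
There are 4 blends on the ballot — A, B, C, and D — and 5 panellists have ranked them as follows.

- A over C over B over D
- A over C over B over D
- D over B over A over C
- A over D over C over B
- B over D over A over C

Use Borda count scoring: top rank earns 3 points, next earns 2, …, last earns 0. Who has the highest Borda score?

Borda scores:
  A: 3 + 3 + 1 + 3 + 1 = 11
  B: 1 + 1 + 2 + 0 + 3 = 7
  C: 2 + 2 + 0 + 1 + 0 = 5
  D: 0 + 0 + 3 + 2 + 2 = 7
A has the highest total.

A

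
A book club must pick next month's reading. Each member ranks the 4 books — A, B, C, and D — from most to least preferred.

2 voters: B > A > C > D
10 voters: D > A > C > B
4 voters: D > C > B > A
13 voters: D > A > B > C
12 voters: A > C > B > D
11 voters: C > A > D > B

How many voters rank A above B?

46

Ballots ranking A above B: 10+13+12+11 = 46.
Ballots ranking B above A: 2+4 = 6.
So 46 of 52 voters prefer A to B.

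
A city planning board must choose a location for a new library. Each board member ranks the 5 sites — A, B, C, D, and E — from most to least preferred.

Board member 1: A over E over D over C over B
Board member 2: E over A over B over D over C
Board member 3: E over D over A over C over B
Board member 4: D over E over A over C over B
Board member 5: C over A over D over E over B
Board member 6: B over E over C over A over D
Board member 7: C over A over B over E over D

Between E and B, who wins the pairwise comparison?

E

Ballots ranking E above B: 5.
Ballots ranking B above E: 2.
E wins the head-to-head, 5–2.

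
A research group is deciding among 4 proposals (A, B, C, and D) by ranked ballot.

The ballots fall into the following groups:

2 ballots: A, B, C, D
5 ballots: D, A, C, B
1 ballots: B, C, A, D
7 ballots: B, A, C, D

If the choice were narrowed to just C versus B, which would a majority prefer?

B

Ballots ranking C above B: 5.
Ballots ranking B above C: 2+1+7 = 10.
B wins the head-to-head, 10–5.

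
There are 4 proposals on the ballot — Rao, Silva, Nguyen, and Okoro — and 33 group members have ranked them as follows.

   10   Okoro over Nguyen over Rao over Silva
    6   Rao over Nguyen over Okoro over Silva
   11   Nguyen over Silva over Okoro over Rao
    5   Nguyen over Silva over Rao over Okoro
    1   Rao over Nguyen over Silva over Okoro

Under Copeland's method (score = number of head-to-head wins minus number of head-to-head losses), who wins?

Pairwise results:
  Rao vs Silva: Rao wins 17–16.
  Rao vs Nguyen: Nguyen wins 26–7.
  Rao vs Okoro: Okoro wins 21–12.
  Silva vs Nguyen: Nguyen wins 33–0.
  Silva vs Okoro: Silva wins 17–16.
  Nguyen vs Okoro: Nguyen wins 23–10.
Copeland scores (wins − losses):
  Rao: 1 − 2 = -1
  Silva: 1 − 2 = -1
  Nguyen: 3 − 0 = 3
  Okoro: 1 − 2 = -1
Nguyen has the best Copeland score.

Nguyen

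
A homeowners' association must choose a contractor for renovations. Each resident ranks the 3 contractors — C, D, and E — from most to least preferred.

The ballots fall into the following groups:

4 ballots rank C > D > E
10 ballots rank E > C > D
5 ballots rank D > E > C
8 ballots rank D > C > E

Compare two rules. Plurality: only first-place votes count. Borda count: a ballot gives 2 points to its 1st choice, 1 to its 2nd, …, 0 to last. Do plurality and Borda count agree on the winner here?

Plurality first-place counts: C 4, D 13, E 10 → D.
Borda totals: C 26, D 30, E 25 → D.
The two rules agree on D.

Yes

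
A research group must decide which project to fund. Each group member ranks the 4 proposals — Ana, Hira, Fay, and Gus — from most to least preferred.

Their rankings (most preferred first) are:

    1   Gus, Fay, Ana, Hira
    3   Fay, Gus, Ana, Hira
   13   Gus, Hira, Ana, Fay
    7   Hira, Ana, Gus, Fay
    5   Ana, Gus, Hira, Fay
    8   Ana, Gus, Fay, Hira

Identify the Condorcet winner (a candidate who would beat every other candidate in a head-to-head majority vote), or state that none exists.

There is no Condorcet winner

Head-to-head results (37 voters total):
Ana vs Hira: Hira wins 20–17.
Ana vs Fay: Ana wins 33–4.
Ana vs Gus: Ana wins 20–17.
Hira vs Fay: Hira wins 25–12.
Hira vs Gus: Gus wins 30–7.
Fay vs Gus: Gus wins 34–3.
No candidate beats all others: Ana beats Gus beats Hira beats Ana, a majority cycle.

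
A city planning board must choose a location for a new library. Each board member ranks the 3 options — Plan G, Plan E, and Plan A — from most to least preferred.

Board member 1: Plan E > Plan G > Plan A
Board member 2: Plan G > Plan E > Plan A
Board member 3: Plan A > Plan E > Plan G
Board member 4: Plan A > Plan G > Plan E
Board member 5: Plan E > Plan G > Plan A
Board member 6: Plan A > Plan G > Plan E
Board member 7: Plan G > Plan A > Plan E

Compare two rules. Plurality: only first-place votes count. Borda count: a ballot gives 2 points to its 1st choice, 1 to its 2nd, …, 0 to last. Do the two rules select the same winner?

Plurality first-place counts: Plan G 2, Plan E 2, Plan A 3 → Plan A.
Borda totals: Plan G 8, Plan E 6, Plan A 7 → Plan G.
The two rules disagree: plurality picks Plan A, Borda picks Plan G.

No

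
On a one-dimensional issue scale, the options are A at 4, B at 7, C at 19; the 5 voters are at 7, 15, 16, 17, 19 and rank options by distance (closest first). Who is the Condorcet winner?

With single-peaked preferences on a line, the Condorcet winner is the candidate closest to the median voter.
The median voter (position 16) is closest to C at 19.
Check: C vs A — voters closer to C: 4 of 5.

C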